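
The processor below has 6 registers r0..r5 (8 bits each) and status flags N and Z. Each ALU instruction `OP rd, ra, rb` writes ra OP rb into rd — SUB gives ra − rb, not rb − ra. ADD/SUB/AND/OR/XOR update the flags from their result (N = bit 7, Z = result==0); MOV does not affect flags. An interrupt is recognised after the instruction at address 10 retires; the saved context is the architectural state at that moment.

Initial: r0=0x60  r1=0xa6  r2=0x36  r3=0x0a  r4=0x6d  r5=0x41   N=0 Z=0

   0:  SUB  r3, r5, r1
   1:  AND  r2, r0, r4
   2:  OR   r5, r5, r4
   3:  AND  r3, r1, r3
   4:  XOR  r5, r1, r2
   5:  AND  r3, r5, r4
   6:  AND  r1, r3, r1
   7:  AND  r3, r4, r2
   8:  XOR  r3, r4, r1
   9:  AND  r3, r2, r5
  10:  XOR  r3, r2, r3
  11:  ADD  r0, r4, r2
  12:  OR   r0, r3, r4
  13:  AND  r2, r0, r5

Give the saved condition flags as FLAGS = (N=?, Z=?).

after  0: r0=0x60 r1=0xa6 r2=0x36 r3=0x9b r4=0x6d r5=0x41  N=1 Z=0
after  1: r0=0x60 r1=0xa6 r2=0x60 r3=0x9b r4=0x6d r5=0x41  N=0 Z=0
after  2: r0=0x60 r1=0xa6 r2=0x60 r3=0x9b r4=0x6d r5=0x6d  N=0 Z=0
after  3: r0=0x60 r1=0xa6 r2=0x60 r3=0x82 r4=0x6d r5=0x6d  N=1 Z=0
after  4: r0=0x60 r1=0xa6 r2=0x60 r3=0x82 r4=0x6d r5=0xc6  N=1 Z=0
after  5: r0=0x60 r1=0xa6 r2=0x60 r3=0x44 r4=0x6d r5=0xc6  N=0 Z=0
after  6: r0=0x60 r1=0x04 r2=0x60 r3=0x44 r4=0x6d r5=0xc6  N=0 Z=0
after  7: r0=0x60 r1=0x04 r2=0x60 r3=0x60 r4=0x6d r5=0xc6  N=0 Z=0
after  8: r0=0x60 r1=0x04 r2=0x60 r3=0x69 r4=0x6d r5=0xc6  N=0 Z=0
after  9: r0=0x60 r1=0x04 r2=0x60 r3=0x40 r4=0x6d r5=0xc6  N=0 Z=0
after 10: r0=0x60 r1=0x04 r2=0x60 r3=0x20 r4=0x6d r5=0xc6  N=0 Z=0
-- IRQ taken; context saved, return-PC = 11 --

FLAGS = (N=0, Z=0)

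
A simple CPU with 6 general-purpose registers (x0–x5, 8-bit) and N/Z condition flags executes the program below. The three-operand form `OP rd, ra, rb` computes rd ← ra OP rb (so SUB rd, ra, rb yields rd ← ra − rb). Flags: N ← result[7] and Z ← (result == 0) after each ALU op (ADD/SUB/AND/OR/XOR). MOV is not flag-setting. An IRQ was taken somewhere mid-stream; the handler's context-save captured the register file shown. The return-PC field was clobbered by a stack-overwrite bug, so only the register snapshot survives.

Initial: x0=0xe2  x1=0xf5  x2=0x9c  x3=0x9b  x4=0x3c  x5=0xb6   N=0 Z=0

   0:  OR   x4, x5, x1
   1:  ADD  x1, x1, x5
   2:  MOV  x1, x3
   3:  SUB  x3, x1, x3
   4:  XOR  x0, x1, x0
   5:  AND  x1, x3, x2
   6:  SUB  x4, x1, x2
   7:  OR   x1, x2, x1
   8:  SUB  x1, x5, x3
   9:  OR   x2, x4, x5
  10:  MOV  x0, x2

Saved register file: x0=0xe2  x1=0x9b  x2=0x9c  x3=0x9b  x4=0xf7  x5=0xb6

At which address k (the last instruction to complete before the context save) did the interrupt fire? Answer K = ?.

after  0: x0=0xe2 x1=0xf5 x2=0x9c x3=0x9b x4=0xf7 x5=0xb6  N=1 Z=0
after  1: x0=0xe2 x1=0xab x2=0x9c x3=0x9b x4=0xf7 x5=0xb6  N=1 Z=0
after  2: x0=0xe2 x1=0x9b x2=0x9c x3=0x9b x4=0xf7 x5=0xb6  N=1 Z=0
-- IRQ taken; context saved, return-PC = 3 --

K = 2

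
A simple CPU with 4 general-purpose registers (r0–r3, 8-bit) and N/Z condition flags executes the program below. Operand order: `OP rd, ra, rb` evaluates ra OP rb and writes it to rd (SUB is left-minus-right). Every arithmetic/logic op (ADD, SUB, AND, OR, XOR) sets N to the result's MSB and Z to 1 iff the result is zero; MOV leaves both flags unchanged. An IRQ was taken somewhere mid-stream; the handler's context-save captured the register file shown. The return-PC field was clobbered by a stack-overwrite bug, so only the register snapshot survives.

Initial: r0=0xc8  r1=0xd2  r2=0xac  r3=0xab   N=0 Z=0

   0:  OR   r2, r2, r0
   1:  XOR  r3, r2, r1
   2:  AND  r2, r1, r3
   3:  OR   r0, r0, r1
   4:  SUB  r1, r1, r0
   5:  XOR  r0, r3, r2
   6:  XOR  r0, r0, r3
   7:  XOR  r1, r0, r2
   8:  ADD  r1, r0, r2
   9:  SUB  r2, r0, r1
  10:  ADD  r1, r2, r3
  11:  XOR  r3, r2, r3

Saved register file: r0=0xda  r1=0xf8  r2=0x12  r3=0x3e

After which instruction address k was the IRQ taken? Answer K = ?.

after  0: r0=0xc8 r1=0xd2 r2=0xec r3=0xab  N=1 Z=0
after  1: r0=0xc8 r1=0xd2 r2=0xec r3=0x3e  N=0 Z=0
after  2: r0=0xc8 r1=0xd2 r2=0x12 r3=0x3e  N=0 Z=0
after  3: r0=0xda r1=0xd2 r2=0x12 r3=0x3e  N=1 Z=0
after  4: r0=0xda r1=0xf8 r2=0x12 r3=0x3e  N=1 Z=0
-- IRQ taken; context saved, return-PC = 5 --

K = 4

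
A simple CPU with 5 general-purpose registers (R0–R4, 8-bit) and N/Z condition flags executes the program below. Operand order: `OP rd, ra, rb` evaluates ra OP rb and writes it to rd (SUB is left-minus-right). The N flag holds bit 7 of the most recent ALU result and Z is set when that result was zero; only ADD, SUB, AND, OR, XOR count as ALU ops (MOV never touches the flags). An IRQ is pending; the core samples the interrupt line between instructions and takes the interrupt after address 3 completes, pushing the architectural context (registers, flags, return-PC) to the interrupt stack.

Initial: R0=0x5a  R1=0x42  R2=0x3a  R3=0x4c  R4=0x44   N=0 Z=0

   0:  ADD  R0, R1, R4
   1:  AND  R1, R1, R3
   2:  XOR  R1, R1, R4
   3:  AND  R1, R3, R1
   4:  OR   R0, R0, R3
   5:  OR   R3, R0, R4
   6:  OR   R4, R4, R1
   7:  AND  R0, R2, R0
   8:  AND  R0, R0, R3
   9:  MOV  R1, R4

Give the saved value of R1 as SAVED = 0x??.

after  0: R0=0x86 R1=0x42 R2=0x3a R3=0x4c R4=0x44  N=1 Z=0
after  1: R0=0x86 R1=0x40 R2=0x3a R3=0x4c R4=0x44  N=0 Z=0
after  2: R0=0x86 R1=0x04 R2=0x3a R3=0x4c R4=0x44  N=0 Z=0
after  3: R0=0x86 R1=0x04 R2=0x3a R3=0x4c R4=0x44  N=0 Z=0
-- IRQ taken; context saved, return-PC = 4 --

SAVED = 0x04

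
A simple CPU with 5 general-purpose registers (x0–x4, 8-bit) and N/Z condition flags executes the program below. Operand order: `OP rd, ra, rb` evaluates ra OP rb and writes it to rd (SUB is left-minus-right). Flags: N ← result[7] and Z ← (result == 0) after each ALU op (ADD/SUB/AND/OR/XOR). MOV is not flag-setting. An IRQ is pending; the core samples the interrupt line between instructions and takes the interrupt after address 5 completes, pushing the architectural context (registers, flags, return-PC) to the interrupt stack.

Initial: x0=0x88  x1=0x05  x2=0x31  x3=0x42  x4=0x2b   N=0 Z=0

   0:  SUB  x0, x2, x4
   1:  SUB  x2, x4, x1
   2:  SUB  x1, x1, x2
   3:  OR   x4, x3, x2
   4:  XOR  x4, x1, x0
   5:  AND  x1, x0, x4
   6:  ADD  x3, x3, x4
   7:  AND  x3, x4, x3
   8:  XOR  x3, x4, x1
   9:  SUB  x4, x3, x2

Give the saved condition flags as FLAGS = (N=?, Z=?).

after  0: x0=0x06 x1=0x05 x2=0x31 x3=0x42 x4=0x2b  N=0 Z=0
after  1: x0=0x06 x1=0x05 x2=0x26 x3=0x42 x4=0x2b  N=0 Z=0
after  2: x0=0x06 x1=0xdf x2=0x26 x3=0x42 x4=0x2b  N=1 Z=0
after  3: x0=0x06 x1=0xdf x2=0x26 x3=0x42 x4=0x66  N=0 Z=0
after  4: x0=0x06 x1=0xdf x2=0x26 x3=0x42 x4=0xd9  N=1 Z=0
after  5: x0=0x06 x1=0x00 x2=0x26 x3=0x42 x4=0xd9  N=0 Z=1
-- IRQ taken; context saved, return-PC = 6 --

FLAGS = (N=0, Z=1)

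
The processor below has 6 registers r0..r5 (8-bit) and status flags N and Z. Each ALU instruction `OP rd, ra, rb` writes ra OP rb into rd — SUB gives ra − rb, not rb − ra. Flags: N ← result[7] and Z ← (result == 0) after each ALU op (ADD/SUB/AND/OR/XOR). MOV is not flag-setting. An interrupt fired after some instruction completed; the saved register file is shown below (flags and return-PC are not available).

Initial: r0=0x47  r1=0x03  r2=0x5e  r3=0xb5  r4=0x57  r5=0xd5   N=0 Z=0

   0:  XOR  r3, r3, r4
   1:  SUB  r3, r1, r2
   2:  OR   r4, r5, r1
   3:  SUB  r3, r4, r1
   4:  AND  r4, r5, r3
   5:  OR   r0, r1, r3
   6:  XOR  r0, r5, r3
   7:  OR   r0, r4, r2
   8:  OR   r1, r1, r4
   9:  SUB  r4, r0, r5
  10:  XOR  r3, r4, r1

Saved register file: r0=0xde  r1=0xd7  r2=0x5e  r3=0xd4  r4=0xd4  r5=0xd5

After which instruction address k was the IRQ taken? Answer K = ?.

after  0: r0=0x47 r1=0x03 r2=0x5e r3=0xe2 r4=0x57 r5=0xd5  N=1 Z=0
after  1: r0=0x47 r1=0x03 r2=0x5e r3=0xa5 r4=0x57 r5=0xd5  N=1 Z=0
after  2: r0=0x47 r1=0x03 r2=0x5e r3=0xa5 r4=0xd7 r5=0xd5  N=1 Z=0
after  3: r0=0x47 r1=0x03 r2=0x5e r3=0xd4 r4=0xd7 r5=0xd5  N=1 Z=0
after  4: r0=0x47 r1=0x03 r2=0x5e r3=0xd4 r4=0xd4 r5=0xd5  N=1 Z=0
after  5: r0=0xd7 r1=0x03 r2=0x5e r3=0xd4 r4=0xd4 r5=0xd5  N=1 Z=0
after  6: r0=0x01 r1=0x03 r2=0x5e r3=0xd4 r4=0xd4 r5=0xd5  N=0 Z=0
after  7: r0=0xde r1=0x03 r2=0x5e r3=0xd4 r4=0xd4 r5=0xd5  N=1 Z=0
after  8: r0=0xde r1=0xd7 r2=0x5e r3=0xd4 r4=0xd4 r5=0xd5  N=1 Z=0
-- IRQ taken; context saved, return-PC = 9 --

K = 8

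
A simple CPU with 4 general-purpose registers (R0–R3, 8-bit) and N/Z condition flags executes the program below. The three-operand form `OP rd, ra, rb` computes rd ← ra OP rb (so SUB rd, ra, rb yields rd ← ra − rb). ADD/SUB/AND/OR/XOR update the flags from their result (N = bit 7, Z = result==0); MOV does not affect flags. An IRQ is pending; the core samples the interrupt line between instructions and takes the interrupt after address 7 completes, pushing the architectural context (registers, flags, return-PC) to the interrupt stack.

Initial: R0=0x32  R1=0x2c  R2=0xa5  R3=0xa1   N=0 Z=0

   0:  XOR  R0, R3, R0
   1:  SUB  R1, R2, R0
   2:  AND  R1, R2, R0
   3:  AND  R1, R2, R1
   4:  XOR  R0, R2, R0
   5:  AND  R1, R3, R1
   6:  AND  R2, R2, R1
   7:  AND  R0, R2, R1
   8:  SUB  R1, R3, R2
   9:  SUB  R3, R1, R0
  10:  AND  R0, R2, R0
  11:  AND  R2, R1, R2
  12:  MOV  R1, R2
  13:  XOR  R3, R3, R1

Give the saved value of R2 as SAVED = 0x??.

SAVED = 0x81

after  0: R0=0x93 R1=0x2c R2=0xa5 R3=0xa1  N=1 Z=0
after  1: R0=0x93 R1=0x12 R2=0xa5 R3=0xa1  N=0 Z=0
after  2: R0=0x93 R1=0x81 R2=0xa5 R3=0xa1  N=1 Z=0
after  3: R0=0x93 R1=0x81 R2=0xa5 R3=0xa1  N=1 Z=0
after  4: R0=0x36 R1=0x81 R2=0xa5 R3=0xa1  N=0 Z=0
after  5: R0=0x36 R1=0x81 R2=0xa5 R3=0xa1  N=1 Z=0
after  6: R0=0x36 R1=0x81 R2=0x81 R3=0xa1  N=1 Z=0
after  7: R0=0x81 R1=0x81 R2=0x81 R3=0xa1  N=1 Z=0
-- IRQ taken; context saved, return-PC = 8 --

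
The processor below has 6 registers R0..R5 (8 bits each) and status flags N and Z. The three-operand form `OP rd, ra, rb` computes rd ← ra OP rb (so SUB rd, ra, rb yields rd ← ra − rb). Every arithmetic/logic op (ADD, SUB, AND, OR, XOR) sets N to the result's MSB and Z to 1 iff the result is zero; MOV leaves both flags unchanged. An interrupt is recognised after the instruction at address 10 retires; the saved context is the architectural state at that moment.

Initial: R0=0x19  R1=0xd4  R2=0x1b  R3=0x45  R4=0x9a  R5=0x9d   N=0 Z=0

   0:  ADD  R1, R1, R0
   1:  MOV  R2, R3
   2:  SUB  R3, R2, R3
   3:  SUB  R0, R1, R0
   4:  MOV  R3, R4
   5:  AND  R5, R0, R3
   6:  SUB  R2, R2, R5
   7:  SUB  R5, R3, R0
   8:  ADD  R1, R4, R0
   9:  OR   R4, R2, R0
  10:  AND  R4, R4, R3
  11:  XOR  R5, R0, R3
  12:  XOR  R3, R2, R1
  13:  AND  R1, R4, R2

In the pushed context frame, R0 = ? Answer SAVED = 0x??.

after  0: R0=0x19 R1=0xed R2=0x1b R3=0x45 R4=0x9a R5=0x9d  N=1 Z=0
after  1: R0=0x19 R1=0xed R2=0x45 R3=0x45 R4=0x9a R5=0x9d  N=1 Z=0
after  2: R0=0x19 R1=0xed R2=0x45 R3=0x00 R4=0x9a R5=0x9d  N=0 Z=1
after  3: R0=0xd4 R1=0xed R2=0x45 R3=0x00 R4=0x9a R5=0x9d  N=1 Z=0
after  4: R0=0xd4 R1=0xed R2=0x45 R3=0x9a R4=0x9a R5=0x9d  N=1 Z=0
after  5: R0=0xd4 R1=0xed R2=0x45 R3=0x9a R4=0x9a R5=0x90  N=1 Z=0
after  6: R0=0xd4 R1=0xed R2=0xb5 R3=0x9a R4=0x9a R5=0x90  N=1 Z=0
after  7: R0=0xd4 R1=0xed R2=0xb5 R3=0x9a R4=0x9a R5=0xc6  N=1 Z=0
after  8: R0=0xd4 R1=0x6e R2=0xb5 R3=0x9a R4=0x9a R5=0xc6  N=0 Z=0
after  9: R0=0xd4 R1=0x6e R2=0xb5 R3=0x9a R4=0xf5 R5=0xc6  N=1 Z=0
after 10: R0=0xd4 R1=0x6e R2=0xb5 R3=0x9a R4=0x90 R5=0xc6  N=1 Z=0
-- IRQ taken; context saved, return-PC = 11 --

SAVED = 0xd4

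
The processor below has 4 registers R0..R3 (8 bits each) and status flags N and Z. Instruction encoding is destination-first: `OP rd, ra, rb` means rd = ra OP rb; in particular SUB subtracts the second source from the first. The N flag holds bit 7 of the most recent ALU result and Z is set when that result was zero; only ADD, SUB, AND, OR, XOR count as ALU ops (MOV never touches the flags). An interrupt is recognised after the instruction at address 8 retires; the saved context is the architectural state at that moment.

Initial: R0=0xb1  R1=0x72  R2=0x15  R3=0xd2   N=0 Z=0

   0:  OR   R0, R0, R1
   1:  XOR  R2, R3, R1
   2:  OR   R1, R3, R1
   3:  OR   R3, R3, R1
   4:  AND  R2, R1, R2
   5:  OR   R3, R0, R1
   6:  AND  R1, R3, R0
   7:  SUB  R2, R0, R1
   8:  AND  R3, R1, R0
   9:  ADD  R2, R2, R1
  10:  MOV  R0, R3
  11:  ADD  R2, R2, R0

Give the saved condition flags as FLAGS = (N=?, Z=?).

FLAGS = (N=1, Z=0)

after  0: R0=0xf3 R1=0x72 R2=0x15 R3=0xd2  N=1 Z=0
after  1: R0=0xf3 R1=0x72 R2=0xa0 R3=0xd2  N=1 Z=0
after  2: R0=0xf3 R1=0xf2 R2=0xa0 R3=0xd2  N=1 Z=0
after  3: R0=0xf3 R1=0xf2 R2=0xa0 R3=0xf2  N=1 Z=0
after  4: R0=0xf3 R1=0xf2 R2=0xa0 R3=0xf2  N=1 Z=0
after  5: R0=0xf3 R1=0xf2 R2=0xa0 R3=0xf3  N=1 Z=0
after  6: R0=0xf3 R1=0xf3 R2=0xa0 R3=0xf3  N=1 Z=0
after  7: R0=0xf3 R1=0xf3 R2=0x00 R3=0xf3  N=0 Z=1
after  8: R0=0xf3 R1=0xf3 R2=0x00 R3=0xf3  N=1 Z=0
-- IRQ taken; context saved, return-PC = 9 --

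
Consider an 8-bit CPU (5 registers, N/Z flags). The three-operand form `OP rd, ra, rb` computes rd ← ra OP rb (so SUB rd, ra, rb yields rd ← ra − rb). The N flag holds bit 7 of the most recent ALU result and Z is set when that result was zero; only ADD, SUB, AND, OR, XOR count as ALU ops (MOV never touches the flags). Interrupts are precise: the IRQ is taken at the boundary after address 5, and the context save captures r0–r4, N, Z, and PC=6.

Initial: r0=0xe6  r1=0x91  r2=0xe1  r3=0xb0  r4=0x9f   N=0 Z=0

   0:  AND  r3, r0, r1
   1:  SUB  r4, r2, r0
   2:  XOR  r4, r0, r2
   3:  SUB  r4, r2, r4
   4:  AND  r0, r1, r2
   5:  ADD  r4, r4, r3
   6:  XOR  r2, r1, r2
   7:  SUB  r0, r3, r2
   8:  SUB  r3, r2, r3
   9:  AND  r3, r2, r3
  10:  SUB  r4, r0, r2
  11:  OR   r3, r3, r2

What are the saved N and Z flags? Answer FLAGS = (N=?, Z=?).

after  0: r0=0xe6 r1=0x91 r2=0xe1 r3=0x80 r4=0x9f  N=1 Z=0
after  1: r0=0xe6 r1=0x91 r2=0xe1 r3=0x80 r4=0xfb  N=1 Z=0
after  2: r0=0xe6 r1=0x91 r2=0xe1 r3=0x80 r4=0x07  N=0 Z=0
after  3: r0=0xe6 r1=0x91 r2=0xe1 r3=0x80 r4=0xda  N=1 Z=0
after  4: r0=0x81 r1=0x91 r2=0xe1 r3=0x80 r4=0xda  N=1 Z=0
after  5: r0=0x81 r1=0x91 r2=0xe1 r3=0x80 r4=0x5a  N=0 Z=0
-- IRQ taken; context saved, return-PC = 6 --

FLAGS = (N=0, Z=0)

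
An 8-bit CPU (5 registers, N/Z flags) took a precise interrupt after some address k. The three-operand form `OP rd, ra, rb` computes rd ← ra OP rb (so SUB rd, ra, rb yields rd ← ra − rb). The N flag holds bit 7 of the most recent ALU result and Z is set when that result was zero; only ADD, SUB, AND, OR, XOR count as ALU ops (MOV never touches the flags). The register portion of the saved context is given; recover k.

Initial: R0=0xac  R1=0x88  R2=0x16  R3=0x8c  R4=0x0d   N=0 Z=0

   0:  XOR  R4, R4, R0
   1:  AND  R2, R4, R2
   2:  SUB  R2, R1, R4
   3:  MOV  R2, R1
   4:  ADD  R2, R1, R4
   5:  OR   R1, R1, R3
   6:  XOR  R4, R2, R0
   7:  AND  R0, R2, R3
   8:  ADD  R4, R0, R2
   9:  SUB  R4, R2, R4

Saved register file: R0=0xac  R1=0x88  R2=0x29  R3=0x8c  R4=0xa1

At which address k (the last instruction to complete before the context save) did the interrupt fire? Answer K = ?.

K = 4

after  0: R0=0xac R1=0x88 R2=0x16 R3=0x8c R4=0xa1  N=1 Z=0
after  1: R0=0xac R1=0x88 R2=0x00 R3=0x8c R4=0xa1  N=0 Z=1
after  2: R0=0xac R1=0x88 R2=0xe7 R3=0x8c R4=0xa1  N=1 Z=0
after  3: R0=0xac R1=0x88 R2=0x88 R3=0x8c R4=0xa1  N=1 Z=0
after  4: R0=0xac R1=0x88 R2=0x29 R3=0x8c R4=0xa1  N=0 Z=0
-- IRQ taken; context saved, return-PC = 5 --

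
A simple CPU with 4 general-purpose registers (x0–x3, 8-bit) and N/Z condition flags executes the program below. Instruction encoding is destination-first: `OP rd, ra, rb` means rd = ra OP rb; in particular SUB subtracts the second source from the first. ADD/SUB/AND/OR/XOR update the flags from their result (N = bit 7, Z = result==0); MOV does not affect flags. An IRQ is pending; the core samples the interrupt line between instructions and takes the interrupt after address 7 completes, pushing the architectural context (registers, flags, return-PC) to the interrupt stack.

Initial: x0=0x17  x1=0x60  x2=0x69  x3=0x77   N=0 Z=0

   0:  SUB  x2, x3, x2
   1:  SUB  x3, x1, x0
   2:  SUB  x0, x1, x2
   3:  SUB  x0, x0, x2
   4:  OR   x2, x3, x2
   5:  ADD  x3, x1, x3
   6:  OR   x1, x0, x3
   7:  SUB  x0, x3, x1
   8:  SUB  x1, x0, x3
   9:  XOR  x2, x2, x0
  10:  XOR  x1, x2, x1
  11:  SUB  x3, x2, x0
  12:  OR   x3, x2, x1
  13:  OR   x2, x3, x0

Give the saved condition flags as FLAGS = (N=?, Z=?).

after  0: x0=0x17 x1=0x60 x2=0x0e x3=0x77  N=0 Z=0
after  1: x0=0x17 x1=0x60 x2=0x0e x3=0x49  N=0 Z=0
after  2: x0=0x52 x1=0x60 x2=0x0e x3=0x49  N=0 Z=0
after  3: x0=0x44 x1=0x60 x2=0x0e x3=0x49  N=0 Z=0
after  4: x0=0x44 x1=0x60 x2=0x4f x3=0x49  N=0 Z=0
after  5: x0=0x44 x1=0x60 x2=0x4f x3=0xa9  N=1 Z=0
after  6: x0=0x44 x1=0xed x2=0x4f x3=0xa9  N=1 Z=0
after  7: x0=0xbc x1=0xed x2=0x4f x3=0xa9  N=1 Z=0
-- IRQ taken; context saved, return-PC = 8 --

FLAGS = (N=1, Z=0)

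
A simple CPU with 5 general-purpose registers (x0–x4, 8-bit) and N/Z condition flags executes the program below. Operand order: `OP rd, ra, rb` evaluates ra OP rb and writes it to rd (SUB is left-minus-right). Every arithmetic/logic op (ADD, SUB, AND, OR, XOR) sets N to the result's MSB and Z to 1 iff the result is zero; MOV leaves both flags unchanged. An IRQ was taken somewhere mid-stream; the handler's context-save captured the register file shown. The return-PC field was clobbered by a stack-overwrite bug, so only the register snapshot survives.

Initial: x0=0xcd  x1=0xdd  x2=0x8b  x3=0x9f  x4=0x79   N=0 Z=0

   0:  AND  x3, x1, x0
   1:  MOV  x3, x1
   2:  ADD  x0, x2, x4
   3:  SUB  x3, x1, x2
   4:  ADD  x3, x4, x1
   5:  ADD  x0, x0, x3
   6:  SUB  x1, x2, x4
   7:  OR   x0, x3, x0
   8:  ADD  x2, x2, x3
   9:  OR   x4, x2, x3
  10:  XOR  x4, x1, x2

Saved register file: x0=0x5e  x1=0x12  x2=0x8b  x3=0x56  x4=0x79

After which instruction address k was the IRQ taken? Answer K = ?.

K = 7

after  0: x0=0xcd x1=0xdd x2=0x8b x3=0xcd x4=0x79  N=1 Z=0
after  1: x0=0xcd x1=0xdd x2=0x8b x3=0xdd x4=0x79  N=1 Z=0
after  2: x0=0x04 x1=0xdd x2=0x8b x3=0xdd x4=0x79  N=0 Z=0
after  3: x0=0x04 x1=0xdd x2=0x8b x3=0x52 x4=0x79  N=0 Z=0
after  4: x0=0x04 x1=0xdd x2=0x8b x3=0x56 x4=0x79  N=0 Z=0
after  5: x0=0x5a x1=0xdd x2=0x8b x3=0x56 x4=0x79  N=0 Z=0
after  6: x0=0x5a x1=0x12 x2=0x8b x3=0x56 x4=0x79  N=0 Z=0
after  7: x0=0x5e x1=0x12 x2=0x8b x3=0x56 x4=0x79  N=0 Z=0
-- IRQ taken; context saved, return-PC = 8 --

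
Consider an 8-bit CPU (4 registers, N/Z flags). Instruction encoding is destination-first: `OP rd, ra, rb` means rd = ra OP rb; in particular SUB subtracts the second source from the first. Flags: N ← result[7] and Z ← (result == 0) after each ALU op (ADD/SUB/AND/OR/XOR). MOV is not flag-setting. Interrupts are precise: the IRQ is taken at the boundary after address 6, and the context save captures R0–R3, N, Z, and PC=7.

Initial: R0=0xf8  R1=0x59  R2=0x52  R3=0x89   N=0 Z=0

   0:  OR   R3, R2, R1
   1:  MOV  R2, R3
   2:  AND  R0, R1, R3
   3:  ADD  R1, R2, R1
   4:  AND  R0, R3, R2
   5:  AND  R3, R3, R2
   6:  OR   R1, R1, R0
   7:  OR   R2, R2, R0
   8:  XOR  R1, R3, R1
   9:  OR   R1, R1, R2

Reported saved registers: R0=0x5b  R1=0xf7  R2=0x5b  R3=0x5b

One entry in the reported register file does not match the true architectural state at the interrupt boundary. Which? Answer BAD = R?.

BAD = R1

after  0: R0=0xf8 R1=0x59 R2=0x52 R3=0x5b  N=0 Z=0
after  1: R0=0xf8 R1=0x59 R2=0x5b R3=0x5b  N=0 Z=0
after  2: R0=0x59 R1=0x59 R2=0x5b R3=0x5b  N=0 Z=0
after  3: R0=0x59 R1=0xb4 R2=0x5b R3=0x5b  N=1 Z=0
after  4: R0=0x5b R1=0xb4 R2=0x5b R3=0x5b  N=0 Z=0
after  5: R0=0x5b R1=0xb4 R2=0x5b R3=0x5b  N=0 Z=0
after  6: R0=0x5b R1=0xff R2=0x5b R3=0x5b  N=1 Z=0
-- IRQ taken; context saved, return-PC = 7 --
mismatch: R1: reported 0xf7 vs actual 0xff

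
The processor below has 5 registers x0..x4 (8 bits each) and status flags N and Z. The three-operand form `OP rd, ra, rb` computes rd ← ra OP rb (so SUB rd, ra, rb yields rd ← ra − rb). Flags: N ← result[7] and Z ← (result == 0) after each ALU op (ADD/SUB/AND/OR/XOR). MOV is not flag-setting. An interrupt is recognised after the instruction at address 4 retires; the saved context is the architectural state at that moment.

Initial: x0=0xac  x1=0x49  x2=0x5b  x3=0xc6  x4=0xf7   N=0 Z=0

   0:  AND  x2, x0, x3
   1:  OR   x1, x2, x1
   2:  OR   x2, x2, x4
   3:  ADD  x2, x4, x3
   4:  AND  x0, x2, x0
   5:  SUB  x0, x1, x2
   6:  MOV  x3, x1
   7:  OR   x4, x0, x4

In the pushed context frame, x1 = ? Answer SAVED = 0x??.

after  0: x0=0xac x1=0x49 x2=0x84 x3=0xc6 x4=0xf7  N=1 Z=0
after  1: x0=0xac x1=0xcd x2=0x84 x3=0xc6 x4=0xf7  N=1 Z=0
after  2: x0=0xac x1=0xcd x2=0xf7 x3=0xc6 x4=0xf7  N=1 Z=0
after  3: x0=0xac x1=0xcd x2=0xbd x3=0xc6 x4=0xf7  N=1 Z=0
after  4: x0=0xac x1=0xcd x2=0xbd x3=0xc6 x4=0xf7  N=1 Z=0
-- IRQ taken; context saved, return-PC = 5 --

SAVED = 0xcd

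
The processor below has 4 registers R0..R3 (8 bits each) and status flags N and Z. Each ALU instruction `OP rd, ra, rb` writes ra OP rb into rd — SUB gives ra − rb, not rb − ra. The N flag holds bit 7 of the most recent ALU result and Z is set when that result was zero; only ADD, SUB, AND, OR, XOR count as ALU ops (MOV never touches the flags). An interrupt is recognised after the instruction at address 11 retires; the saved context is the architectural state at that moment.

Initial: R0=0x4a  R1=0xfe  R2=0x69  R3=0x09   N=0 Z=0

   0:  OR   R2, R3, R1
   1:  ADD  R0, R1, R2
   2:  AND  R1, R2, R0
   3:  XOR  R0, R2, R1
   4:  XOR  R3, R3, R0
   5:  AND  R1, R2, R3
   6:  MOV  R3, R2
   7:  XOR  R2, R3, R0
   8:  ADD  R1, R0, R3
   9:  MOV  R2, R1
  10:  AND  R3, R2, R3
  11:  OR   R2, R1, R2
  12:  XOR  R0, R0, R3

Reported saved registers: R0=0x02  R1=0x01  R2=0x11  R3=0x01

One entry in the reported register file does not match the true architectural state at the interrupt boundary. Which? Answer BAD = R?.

after  0: R0=0x4a R1=0xfe R2=0xff R3=0x09  N=1 Z=0
after  1: R0=0xfd R1=0xfe R2=0xff R3=0x09  N=1 Z=0
after  2: R0=0xfd R1=0xfd R2=0xff R3=0x09  N=1 Z=0
after  3: R0=0x02 R1=0xfd R2=0xff R3=0x09  N=0 Z=0
after  4: R0=0x02 R1=0xfd R2=0xff R3=0x0b  N=0 Z=0
after  5: R0=0x02 R1=0x0b R2=0xff R3=0x0b  N=0 Z=0
after  6: R0=0x02 R1=0x0b R2=0xff R3=0xff  N=0 Z=0
after  7: R0=0x02 R1=0x0b R2=0xfd R3=0xff  N=1 Z=0
after  8: R0=0x02 R1=0x01 R2=0xfd R3=0xff  N=0 Z=0
after  9: R0=0x02 R1=0x01 R2=0x01 R3=0xff  N=0 Z=0
after 10: R0=0x02 R1=0x01 R2=0x01 R3=0x01  N=0 Z=0
after 11: R0=0x02 R1=0x01 R2=0x01 R3=0x01  N=0 Z=0
-- IRQ taken; context saved, return-PC = 12 --
mismatch: R2: reported 0x11 vs actual 0x01

BAD = R2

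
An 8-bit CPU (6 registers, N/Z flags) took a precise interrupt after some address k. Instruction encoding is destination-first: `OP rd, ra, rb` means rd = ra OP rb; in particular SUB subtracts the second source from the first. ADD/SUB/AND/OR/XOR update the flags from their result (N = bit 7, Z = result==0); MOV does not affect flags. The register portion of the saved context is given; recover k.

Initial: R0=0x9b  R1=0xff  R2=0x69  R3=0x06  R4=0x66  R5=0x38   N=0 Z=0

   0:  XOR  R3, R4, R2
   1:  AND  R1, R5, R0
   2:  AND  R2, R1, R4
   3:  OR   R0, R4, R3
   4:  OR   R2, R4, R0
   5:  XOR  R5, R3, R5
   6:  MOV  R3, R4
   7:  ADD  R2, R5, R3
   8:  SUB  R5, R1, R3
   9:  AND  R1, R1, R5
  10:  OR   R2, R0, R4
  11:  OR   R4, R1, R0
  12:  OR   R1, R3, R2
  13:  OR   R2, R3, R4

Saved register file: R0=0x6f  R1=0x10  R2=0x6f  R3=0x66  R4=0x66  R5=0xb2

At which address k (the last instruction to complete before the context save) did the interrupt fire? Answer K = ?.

K = 10

after  0: R0=0x9b R1=0xff R2=0x69 R3=0x0f R4=0x66 R5=0x38  N=0 Z=0
after  1: R0=0x9b R1=0x18 R2=0x69 R3=0x0f R4=0x66 R5=0x38  N=0 Z=0
after  2: R0=0x9b R1=0x18 R2=0x00 R3=0x0f R4=0x66 R5=0x38  N=0 Z=1
after  3: R0=0x6f R1=0x18 R2=0x00 R3=0x0f R4=0x66 R5=0x38  N=0 Z=0
after  4: R0=0x6f R1=0x18 R2=0x6f R3=0x0f R4=0x66 R5=0x38  N=0 Z=0
after  5: R0=0x6f R1=0x18 R2=0x6f R3=0x0f R4=0x66 R5=0x37  N=0 Z=0
after  6: R0=0x6f R1=0x18 R2=0x6f R3=0x66 R4=0x66 R5=0x37  N=0 Z=0
after  7: R0=0x6f R1=0x18 R2=0x9d R3=0x66 R4=0x66 R5=0x37  N=1 Z=0
after  8: R0=0x6f R1=0x18 R2=0x9d R3=0x66 R4=0x66 R5=0xb2  N=1 Z=0
after  9: R0=0x6f R1=0x10 R2=0x9d R3=0x66 R4=0x66 R5=0xb2  N=0 Z=0
after 10: R0=0x6f R1=0x10 R2=0x6f R3=0x66 R4=0x66 R5=0xb2  N=0 Z=0
-- IRQ taken; context saved, return-PC = 11 --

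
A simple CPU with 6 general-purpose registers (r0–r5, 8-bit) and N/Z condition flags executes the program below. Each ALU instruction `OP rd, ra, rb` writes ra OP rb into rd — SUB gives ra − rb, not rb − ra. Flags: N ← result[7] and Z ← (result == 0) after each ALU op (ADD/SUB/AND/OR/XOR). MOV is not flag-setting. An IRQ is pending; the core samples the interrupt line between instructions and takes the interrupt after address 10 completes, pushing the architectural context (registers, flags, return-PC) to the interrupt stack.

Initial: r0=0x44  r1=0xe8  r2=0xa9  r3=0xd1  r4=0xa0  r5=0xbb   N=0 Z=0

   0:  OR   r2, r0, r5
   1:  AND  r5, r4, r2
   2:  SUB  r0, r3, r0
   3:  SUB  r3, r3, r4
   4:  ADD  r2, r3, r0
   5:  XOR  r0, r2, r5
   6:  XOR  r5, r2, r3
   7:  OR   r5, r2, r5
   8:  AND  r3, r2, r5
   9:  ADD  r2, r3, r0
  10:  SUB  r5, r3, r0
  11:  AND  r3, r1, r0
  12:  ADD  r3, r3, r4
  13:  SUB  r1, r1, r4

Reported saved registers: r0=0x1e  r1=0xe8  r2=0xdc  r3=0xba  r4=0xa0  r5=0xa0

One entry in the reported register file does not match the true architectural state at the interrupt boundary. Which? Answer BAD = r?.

after  0: r0=0x44 r1=0xe8 r2=0xff r3=0xd1 r4=0xa0 r5=0xbb  N=1 Z=0
after  1: r0=0x44 r1=0xe8 r2=0xff r3=0xd1 r4=0xa0 r5=0xa0  N=1 Z=0
after  2: r0=0x8d r1=0xe8 r2=0xff r3=0xd1 r4=0xa0 r5=0xa0  N=1 Z=0
after  3: r0=0x8d r1=0xe8 r2=0xff r3=0x31 r4=0xa0 r5=0xa0  N=0 Z=0
after  4: r0=0x8d r1=0xe8 r2=0xbe r3=0x31 r4=0xa0 r5=0xa0  N=1 Z=0
after  5: r0=0x1e r1=0xe8 r2=0xbe r3=0x31 r4=0xa0 r5=0xa0  N=0 Z=0
after  6: r0=0x1e r1=0xe8 r2=0xbe r3=0x31 r4=0xa0 r5=0x8f  N=1 Z=0
after  7: r0=0x1e r1=0xe8 r2=0xbe r3=0x31 r4=0xa0 r5=0xbf  N=1 Z=0
after  8: r0=0x1e r1=0xe8 r2=0xbe r3=0xbe r4=0xa0 r5=0xbf  N=1 Z=0
after  9: r0=0x1e r1=0xe8 r2=0xdc r3=0xbe r4=0xa0 r5=0xbf  N=1 Z=0
after 10: r0=0x1e r1=0xe8 r2=0xdc r3=0xbe r4=0xa0 r5=0xa0  N=1 Z=0
-- IRQ taken; context saved, return-PC = 11 --
mismatch: r3: reported 0xba vs actual 0xbe

BAD = r3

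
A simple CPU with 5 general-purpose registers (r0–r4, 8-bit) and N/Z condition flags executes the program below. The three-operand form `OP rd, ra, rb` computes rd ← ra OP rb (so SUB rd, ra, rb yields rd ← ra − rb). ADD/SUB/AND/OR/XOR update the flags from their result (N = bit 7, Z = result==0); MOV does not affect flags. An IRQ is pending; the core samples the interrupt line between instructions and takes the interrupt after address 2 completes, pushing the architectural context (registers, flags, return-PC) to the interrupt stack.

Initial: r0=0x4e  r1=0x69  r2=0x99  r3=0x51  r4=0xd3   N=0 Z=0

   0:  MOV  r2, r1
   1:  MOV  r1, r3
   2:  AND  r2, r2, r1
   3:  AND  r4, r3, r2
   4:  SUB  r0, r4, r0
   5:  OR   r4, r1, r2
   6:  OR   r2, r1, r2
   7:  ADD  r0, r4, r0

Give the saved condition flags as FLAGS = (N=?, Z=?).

FLAGS = (N=0, Z=0)

after  0: r0=0x4e r1=0x69 r2=0x69 r3=0x51 r4=0xd3  N=0 Z=0
after  1: r0=0x4e r1=0x51 r2=0x69 r3=0x51 r4=0xd3  N=0 Z=0
after  2: r0=0x4e r1=0x51 r2=0x41 r3=0x51 r4=0xd3  N=0 Z=0
-- IRQ taken; context saved, return-PC = 3 --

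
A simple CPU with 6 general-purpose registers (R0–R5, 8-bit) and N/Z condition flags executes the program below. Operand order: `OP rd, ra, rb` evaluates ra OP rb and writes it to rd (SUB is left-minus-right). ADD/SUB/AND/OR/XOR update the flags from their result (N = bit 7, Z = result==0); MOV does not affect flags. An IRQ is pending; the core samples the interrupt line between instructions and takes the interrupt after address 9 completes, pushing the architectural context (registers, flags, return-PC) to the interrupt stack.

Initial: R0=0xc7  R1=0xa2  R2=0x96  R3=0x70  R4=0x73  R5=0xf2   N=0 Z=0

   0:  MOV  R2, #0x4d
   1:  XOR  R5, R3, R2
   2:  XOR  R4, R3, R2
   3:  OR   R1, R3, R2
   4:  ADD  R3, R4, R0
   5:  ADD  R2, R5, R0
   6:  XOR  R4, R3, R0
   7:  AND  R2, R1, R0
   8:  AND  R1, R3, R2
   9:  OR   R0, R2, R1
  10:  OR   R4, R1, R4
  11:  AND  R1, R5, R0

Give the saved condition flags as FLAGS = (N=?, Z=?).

FLAGS = (N=0, Z=0)

after  0: R0=0xc7 R1=0xa2 R2=0x4d R3=0x70 R4=0x73 R5=0xf2  N=0 Z=0
after  1: R0=0xc7 R1=0xa2 R2=0x4d R3=0x70 R4=0x73 R5=0x3d  N=0 Z=0
after  2: R0=0xc7 R1=0xa2 R2=0x4d R3=0x70 R4=0x3d R5=0x3d  N=0 Z=0
after  3: R0=0xc7 R1=0x7d R2=0x4d R3=0x70 R4=0x3d R5=0x3d  N=0 Z=0
after  4: R0=0xc7 R1=0x7d R2=0x4d R3=0x04 R4=0x3d R5=0x3d  N=0 Z=0
after  5: R0=0xc7 R1=0x7d R2=0x04 R3=0x04 R4=0x3d R5=0x3d  N=0 Z=0
after  6: R0=0xc7 R1=0x7d R2=0x04 R3=0x04 R4=0xc3 R5=0x3d  N=1 Z=0
after  7: R0=0xc7 R1=0x7d R2=0x45 R3=0x04 R4=0xc3 R5=0x3d  N=0 Z=0
after  8: R0=0xc7 R1=0x04 R2=0x45 R3=0x04 R4=0xc3 R5=0x3d  N=0 Z=0
after  9: R0=0x45 R1=0x04 R2=0x45 R3=0x04 R4=0xc3 R5=0x3d  N=0 Z=0
-- IRQ taken; context saved, return-PC = 10 --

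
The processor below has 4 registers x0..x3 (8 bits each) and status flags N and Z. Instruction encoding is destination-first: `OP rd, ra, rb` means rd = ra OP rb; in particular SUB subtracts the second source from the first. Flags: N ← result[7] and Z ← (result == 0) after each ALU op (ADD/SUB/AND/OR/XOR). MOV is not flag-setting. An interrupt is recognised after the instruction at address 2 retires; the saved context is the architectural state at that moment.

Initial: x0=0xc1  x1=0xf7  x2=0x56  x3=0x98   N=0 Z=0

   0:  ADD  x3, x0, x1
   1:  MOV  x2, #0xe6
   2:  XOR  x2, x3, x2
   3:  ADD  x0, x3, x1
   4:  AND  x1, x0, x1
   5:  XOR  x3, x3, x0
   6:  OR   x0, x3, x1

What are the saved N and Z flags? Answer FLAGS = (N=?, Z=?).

after  0: x0=0xc1 x1=0xf7 x2=0x56 x3=0xb8  N=1 Z=0
after  1: x0=0xc1 x1=0xf7 x2=0xe6 x3=0xb8  N=1 Z=0
after  2: x0=0xc1 x1=0xf7 x2=0x5e x3=0xb8  N=0 Z=0
-- IRQ taken; context saved, return-PC = 3 --

FLAGS = (N=0, Z=0)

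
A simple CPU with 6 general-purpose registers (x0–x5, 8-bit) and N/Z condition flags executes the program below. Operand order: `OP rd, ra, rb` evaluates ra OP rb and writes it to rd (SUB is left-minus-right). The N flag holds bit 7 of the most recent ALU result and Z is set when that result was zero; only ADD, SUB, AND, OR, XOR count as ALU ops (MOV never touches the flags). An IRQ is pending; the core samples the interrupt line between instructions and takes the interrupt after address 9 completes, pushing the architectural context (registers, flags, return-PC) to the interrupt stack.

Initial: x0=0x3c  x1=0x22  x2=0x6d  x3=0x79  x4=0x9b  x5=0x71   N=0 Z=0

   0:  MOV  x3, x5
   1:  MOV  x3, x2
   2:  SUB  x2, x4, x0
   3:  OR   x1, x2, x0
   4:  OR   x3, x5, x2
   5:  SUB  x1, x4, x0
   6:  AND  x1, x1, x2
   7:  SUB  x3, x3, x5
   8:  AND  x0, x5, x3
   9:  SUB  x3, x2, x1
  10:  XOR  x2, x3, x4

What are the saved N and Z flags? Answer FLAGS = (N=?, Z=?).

FLAGS = (N=0, Z=1)

after  0: x0=0x3c x1=0x22 x2=0x6d x3=0x71 x4=0x9b x5=0x71  N=0 Z=0
after  1: x0=0x3c x1=0x22 x2=0x6d x3=0x6d x4=0x9b x5=0x71  N=0 Z=0
after  2: x0=0x3c x1=0x22 x2=0x5f x3=0x6d x4=0x9b x5=0x71  N=0 Z=0
after  3: x0=0x3c x1=0x7f x2=0x5f x3=0x6d x4=0x9b x5=0x71  N=0 Z=0
after  4: x0=0x3c x1=0x7f x2=0x5f x3=0x7f x4=0x9b x5=0x71  N=0 Z=0
after  5: x0=0x3c x1=0x5f x2=0x5f x3=0x7f x4=0x9b x5=0x71  N=0 Z=0
after  6: x0=0x3c x1=0x5f x2=0x5f x3=0x7f x4=0x9b x5=0x71  N=0 Z=0
after  7: x0=0x3c x1=0x5f x2=0x5f x3=0x0e x4=0x9b x5=0x71  N=0 Z=0
after  8: x0=0x00 x1=0x5f x2=0x5f x3=0x0e x4=0x9b x5=0x71  N=0 Z=1
after  9: x0=0x00 x1=0x5f x2=0x5f x3=0x00 x4=0x9b x5=0x71  N=0 Z=1
-- IRQ taken; context saved, return-PC = 10 --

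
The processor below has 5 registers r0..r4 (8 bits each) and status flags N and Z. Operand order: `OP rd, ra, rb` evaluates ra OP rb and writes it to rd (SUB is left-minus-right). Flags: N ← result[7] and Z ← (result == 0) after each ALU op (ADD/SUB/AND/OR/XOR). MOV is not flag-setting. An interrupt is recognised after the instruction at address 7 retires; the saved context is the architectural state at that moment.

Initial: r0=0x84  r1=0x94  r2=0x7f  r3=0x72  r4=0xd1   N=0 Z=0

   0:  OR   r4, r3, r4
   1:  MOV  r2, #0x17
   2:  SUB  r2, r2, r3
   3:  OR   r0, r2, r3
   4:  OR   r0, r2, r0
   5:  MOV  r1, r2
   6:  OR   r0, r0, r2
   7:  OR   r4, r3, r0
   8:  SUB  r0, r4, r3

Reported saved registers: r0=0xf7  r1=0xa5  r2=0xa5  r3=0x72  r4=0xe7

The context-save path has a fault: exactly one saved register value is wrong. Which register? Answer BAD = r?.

BAD = r4

after  0: r0=0x84 r1=0x94 r2=0x7f r3=0x72 r4=0xf3  N=1 Z=0
after  1: r0=0x84 r1=0x94 r2=0x17 r3=0x72 r4=0xf3  N=1 Z=0
after  2: r0=0x84 r1=0x94 r2=0xa5 r3=0x72 r4=0xf3  N=1 Z=0
after  3: r0=0xf7 r1=0x94 r2=0xa5 r3=0x72 r4=0xf3  N=1 Z=0
after  4: r0=0xf7 r1=0x94 r2=0xa5 r3=0x72 r4=0xf3  N=1 Z=0
after  5: r0=0xf7 r1=0xa5 r2=0xa5 r3=0x72 r4=0xf3  N=1 Z=0
after  6: r0=0xf7 r1=0xa5 r2=0xa5 r3=0x72 r4=0xf3  N=1 Z=0
after  7: r0=0xf7 r1=0xa5 r2=0xa5 r3=0x72 r4=0xf7  N=1 Z=0
-- IRQ taken; context saved, return-PC = 8 --
mismatch: r4: reported 0xe7 vs actual 0xf7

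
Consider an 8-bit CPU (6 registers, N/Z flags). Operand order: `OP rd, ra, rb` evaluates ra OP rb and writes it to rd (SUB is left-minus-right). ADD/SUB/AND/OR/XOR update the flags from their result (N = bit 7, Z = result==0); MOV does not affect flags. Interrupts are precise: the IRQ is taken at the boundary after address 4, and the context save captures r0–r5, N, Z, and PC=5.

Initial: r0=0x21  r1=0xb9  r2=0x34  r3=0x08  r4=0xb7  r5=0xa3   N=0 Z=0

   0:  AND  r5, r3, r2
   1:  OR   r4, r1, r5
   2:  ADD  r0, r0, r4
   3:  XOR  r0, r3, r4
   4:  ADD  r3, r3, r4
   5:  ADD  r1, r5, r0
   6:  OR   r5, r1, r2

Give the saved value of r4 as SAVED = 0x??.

SAVED = 0xb9

after  0: r0=0x21 r1=0xb9 r2=0x34 r3=0x08 r4=0xb7 r5=0x00  N=0 Z=1
after  1: r0=0x21 r1=0xb9 r2=0x34 r3=0x08 r4=0xb9 r5=0x00  N=1 Z=0
after  2: r0=0xda r1=0xb9 r2=0x34 r3=0x08 r4=0xb9 r5=0x00  N=1 Z=0
after  3: r0=0xb1 r1=0xb9 r2=0x34 r3=0x08 r4=0xb9 r5=0x00  N=1 Z=0
after  4: r0=0xb1 r1=0xb9 r2=0x34 r3=0xc1 r4=0xb9 r5=0x00  N=1 Z=0
-- IRQ taken; context saved, return-PC = 5 --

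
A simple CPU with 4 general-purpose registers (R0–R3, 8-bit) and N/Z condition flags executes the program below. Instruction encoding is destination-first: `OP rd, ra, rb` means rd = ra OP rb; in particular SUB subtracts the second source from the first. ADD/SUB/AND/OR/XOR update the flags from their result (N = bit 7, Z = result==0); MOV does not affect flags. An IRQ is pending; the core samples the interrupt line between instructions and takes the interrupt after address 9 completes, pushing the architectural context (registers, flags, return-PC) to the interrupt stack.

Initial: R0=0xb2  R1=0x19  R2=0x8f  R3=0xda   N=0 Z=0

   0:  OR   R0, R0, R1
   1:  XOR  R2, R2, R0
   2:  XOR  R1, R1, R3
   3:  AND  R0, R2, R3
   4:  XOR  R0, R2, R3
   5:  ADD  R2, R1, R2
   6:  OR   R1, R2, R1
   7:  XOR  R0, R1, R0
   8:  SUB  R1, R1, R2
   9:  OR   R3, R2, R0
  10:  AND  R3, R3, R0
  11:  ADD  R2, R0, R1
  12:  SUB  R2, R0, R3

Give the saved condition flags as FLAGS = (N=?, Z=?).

after  0: R0=0xbb R1=0x19 R2=0x8f R3=0xda  N=1 Z=0
after  1: R0=0xbb R1=0x19 R2=0x34 R3=0xda  N=0 Z=0
after  2: R0=0xbb R1=0xc3 R2=0x34 R3=0xda  N=1 Z=0
after  3: R0=0x10 R1=0xc3 R2=0x34 R3=0xda  N=0 Z=0
after  4: R0=0xee R1=0xc3 R2=0x34 R3=0xda  N=1 Z=0
after  5: R0=0xee R1=0xc3 R2=0xf7 R3=0xda  N=1 Z=0
after  6: R0=0xee R1=0xf7 R2=0xf7 R3=0xda  N=1 Z=0
after  7: R0=0x19 R1=0xf7 R2=0xf7 R3=0xda  N=0 Z=0
after  8: R0=0x19 R1=0x00 R2=0xf7 R3=0xda  N=0 Z=1
after  9: R0=0x19 R1=0x00 R2=0xf7 R3=0xff  N=1 Z=0
-- IRQ taken; context saved, return-PC = 10 --

FLAGS = (N=1, Z=0)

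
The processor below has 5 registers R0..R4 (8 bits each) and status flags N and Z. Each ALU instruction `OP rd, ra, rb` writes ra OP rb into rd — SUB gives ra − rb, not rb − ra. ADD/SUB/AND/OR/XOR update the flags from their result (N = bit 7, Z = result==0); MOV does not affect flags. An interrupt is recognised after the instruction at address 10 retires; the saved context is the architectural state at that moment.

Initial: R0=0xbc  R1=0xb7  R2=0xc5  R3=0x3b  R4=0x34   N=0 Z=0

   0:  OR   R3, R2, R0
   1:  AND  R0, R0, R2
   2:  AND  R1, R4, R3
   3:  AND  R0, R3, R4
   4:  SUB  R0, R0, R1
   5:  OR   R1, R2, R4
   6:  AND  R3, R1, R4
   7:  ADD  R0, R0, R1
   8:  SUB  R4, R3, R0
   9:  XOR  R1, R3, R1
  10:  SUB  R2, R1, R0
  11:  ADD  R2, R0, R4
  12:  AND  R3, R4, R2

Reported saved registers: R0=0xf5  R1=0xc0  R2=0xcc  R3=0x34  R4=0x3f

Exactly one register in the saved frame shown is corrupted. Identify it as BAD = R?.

after  0: R0=0xbc R1=0xb7 R2=0xc5 R3=0xfd R4=0x34  N=1 Z=0
after  1: R0=0x84 R1=0xb7 R2=0xc5 R3=0xfd R4=0x34  N=1 Z=0
after  2: R0=0x84 R1=0x34 R2=0xc5 R3=0xfd R4=0x34  N=0 Z=0
after  3: R0=0x34 R1=0x34 R2=0xc5 R3=0xfd R4=0x34  N=0 Z=0
after  4: R0=0x00 R1=0x34 R2=0xc5 R3=0xfd R4=0x34  N=0 Z=1
after  5: R0=0x00 R1=0xf5 R2=0xc5 R3=0xfd R4=0x34  N=1 Z=0
after  6: R0=0x00 R1=0xf5 R2=0xc5 R3=0x34 R4=0x34  N=0 Z=0
after  7: R0=0xf5 R1=0xf5 R2=0xc5 R3=0x34 R4=0x34  N=1 Z=0
after  8: R0=0xf5 R1=0xf5 R2=0xc5 R3=0x34 R4=0x3f  N=0 Z=0
after  9: R0=0xf5 R1=0xc1 R2=0xc5 R3=0x34 R4=0x3f  N=1 Z=0
after 10: R0=0xf5 R1=0xc1 R2=0xcc R3=0x34 R4=0x3f  N=1 Z=0
-- IRQ taken; context saved, return-PC = 11 --
mismatch: R1: reported 0xc0 vs actual 0xc1

BAD = R1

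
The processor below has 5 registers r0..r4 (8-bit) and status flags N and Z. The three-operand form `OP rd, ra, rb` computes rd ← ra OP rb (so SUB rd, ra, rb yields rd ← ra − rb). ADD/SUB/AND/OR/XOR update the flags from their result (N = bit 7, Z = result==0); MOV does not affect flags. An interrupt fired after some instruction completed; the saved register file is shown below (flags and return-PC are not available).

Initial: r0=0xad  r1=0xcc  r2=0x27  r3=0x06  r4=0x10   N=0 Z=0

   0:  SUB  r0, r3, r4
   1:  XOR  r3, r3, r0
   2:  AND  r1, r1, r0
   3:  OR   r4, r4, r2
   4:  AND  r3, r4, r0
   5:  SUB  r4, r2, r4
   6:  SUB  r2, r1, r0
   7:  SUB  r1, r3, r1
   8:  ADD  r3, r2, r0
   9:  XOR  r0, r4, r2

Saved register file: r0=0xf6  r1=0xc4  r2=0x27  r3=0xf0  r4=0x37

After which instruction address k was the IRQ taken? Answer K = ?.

K = 3

after  0: r0=0xf6 r1=0xcc r2=0x27 r3=0x06 r4=0x10  N=1 Z=0
after  1: r0=0xf6 r1=0xcc r2=0x27 r3=0xf0 r4=0x10  N=1 Z=0
after  2: r0=0xf6 r1=0xc4 r2=0x27 r3=0xf0 r4=0x10  N=1 Z=0
after  3: r0=0xf6 r1=0xc4 r2=0x27 r3=0xf0 r4=0x37  N=0 Z=0
-- IRQ taken; context saved, return-PC = 4 --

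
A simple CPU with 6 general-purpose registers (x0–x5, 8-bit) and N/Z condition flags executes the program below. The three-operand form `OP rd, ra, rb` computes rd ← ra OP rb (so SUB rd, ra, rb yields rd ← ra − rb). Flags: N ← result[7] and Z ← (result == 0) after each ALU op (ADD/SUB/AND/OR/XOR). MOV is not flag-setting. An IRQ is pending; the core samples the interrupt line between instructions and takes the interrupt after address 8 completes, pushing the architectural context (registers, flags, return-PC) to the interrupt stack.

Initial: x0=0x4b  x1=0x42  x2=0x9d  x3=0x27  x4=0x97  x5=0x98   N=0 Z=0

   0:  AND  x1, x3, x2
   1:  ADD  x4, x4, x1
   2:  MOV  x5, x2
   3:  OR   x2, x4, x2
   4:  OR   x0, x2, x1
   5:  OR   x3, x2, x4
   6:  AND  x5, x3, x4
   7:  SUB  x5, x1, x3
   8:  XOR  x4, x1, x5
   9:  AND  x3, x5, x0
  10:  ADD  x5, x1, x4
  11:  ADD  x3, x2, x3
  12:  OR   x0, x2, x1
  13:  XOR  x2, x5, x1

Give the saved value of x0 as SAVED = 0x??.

after  0: x0=0x4b x1=0x05 x2=0x9d x3=0x27 x4=0x97 x5=0x98  N=0 Z=0
after  1: x0=0x4b x1=0x05 x2=0x9d x3=0x27 x4=0x9c x5=0x98  N=1 Z=0
after  2: x0=0x4b x1=0x05 x2=0x9d x3=0x27 x4=0x9c x5=0x9d  N=1 Z=0
after  3: x0=0x4b x1=0x05 x2=0x9d x3=0x27 x4=0x9c x5=0x9d  N=1 Z=0
after  4: x0=0x9d x1=0x05 x2=0x9d x3=0x27 x4=0x9c x5=0x9d  N=1 Z=0
after  5: x0=0x9d x1=0x05 x2=0x9d x3=0x9d x4=0x9c x5=0x9d  N=1 Z=0
after  6: x0=0x9d x1=0x05 x2=0x9d x3=0x9d x4=0x9c x5=0x9c  N=1 Z=0
after  7: x0=0x9d x1=0x05 x2=0x9d x3=0x9d x4=0x9c x5=0x68  N=0 Z=0
after  8: x0=0x9d x1=0x05 x2=0x9d x3=0x9d x4=0x6d x5=0x68  N=0 Z=0
-- IRQ taken; context saved, return-PC = 9 --

SAVED = 0x9d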